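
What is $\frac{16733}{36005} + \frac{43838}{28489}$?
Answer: $\frac{2055093627}{1025746445} \approx 2.0035$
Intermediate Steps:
$\frac{16733}{36005} + \frac{43838}{28489} = \frac{2055093627}{1025746445}$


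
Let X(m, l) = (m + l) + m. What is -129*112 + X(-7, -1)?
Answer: -14463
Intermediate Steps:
X(m, l) = l + 2*m (X(m, l) = (l + m) + m = l + 2*m)
-129*112 + X(-7, -1) = -129*112 + (-1 + 2*(-7)) = -14448 + (-1 - 14) = -14448 - 15 = -14463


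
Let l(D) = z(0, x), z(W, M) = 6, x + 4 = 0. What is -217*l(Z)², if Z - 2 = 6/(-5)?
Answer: -7812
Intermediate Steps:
x = -4 (x = -4 + 0 = -4)
Z = ⅘ (Z = 2 + 6/(-5) = 2 + 6*(-⅕) = 2 - 6/5 = ⅘ ≈ 0.80000)
l(D) = 6
-217*l(Z)² = -217*6² = -217*36 = -7812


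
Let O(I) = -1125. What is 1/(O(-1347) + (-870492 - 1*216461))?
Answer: -1/1088078 ≈ -9.1905e-7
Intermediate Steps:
1/(O(-1347) + (-870492 - 1*216461)) = 1/(-1125 + (-870492 - 1*216461)) = 1/(-1125 + (-870492 - 216461)) = 1/(-1125 - 1086953) = 1/(-1088078) = -1/1088078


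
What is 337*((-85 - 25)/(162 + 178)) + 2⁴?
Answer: -3163/34 ≈ -93.029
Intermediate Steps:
337*((-85 - 25)/(162 + 178)) + 2⁴ = 337*(-110/340) + 16 = 337*(-110*1/340) + 16 = 337*(-11/34) + 16 = -3707/34 + 16 = -3163/34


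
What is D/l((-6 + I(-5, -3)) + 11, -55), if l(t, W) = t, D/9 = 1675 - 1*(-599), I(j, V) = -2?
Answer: 6822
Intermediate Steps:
D = 20466 (D = 9*(1675 - 1*(-599)) = 9*(1675 + 599) = 9*2274 = 20466)
D/l((-6 + I(-5, -3)) + 11, -55) = 20466/((-6 - 2) + 11) = 20466/(-8 + 11) = 20466/3 = 20466*(1/3) = 6822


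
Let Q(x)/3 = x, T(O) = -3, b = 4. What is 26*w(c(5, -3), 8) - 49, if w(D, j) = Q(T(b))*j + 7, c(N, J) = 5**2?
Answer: -1739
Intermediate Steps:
Q(x) = 3*x
c(N, J) = 25
w(D, j) = 7 - 9*j (w(D, j) = (3*(-3))*j + 7 = -9*j + 7 = 7 - 9*j)
26*w(c(5, -3), 8) - 49 = 26*(7 - 9*8) - 49 = 26*(7 - 72) - 49 = 26*(-65) - 49 = -1690 - 49 = -1739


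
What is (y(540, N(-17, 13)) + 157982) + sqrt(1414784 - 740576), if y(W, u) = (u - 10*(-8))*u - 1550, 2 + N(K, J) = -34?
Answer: 154848 + 12*sqrt(4682) ≈ 1.5567e+5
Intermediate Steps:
N(K, J) = -36 (N(K, J) = -2 - 34 = -36)
y(W, u) = -1550 + u*(80 + u) (y(W, u) = (u + 80)*u - 1550 = (80 + u)*u - 1550 = u*(80 + u) - 1550 = -1550 + u*(80 + u))
(y(540, N(-17, 13)) + 157982) + sqrt(1414784 - 740576) = ((-1550 + (-36)**2 + 80*(-36)) + 157982) + sqrt(1414784 - 740576) = ((-1550 + 1296 - 2880) + 157982) + sqrt(674208) = (-3134 + 157982) + 12*sqrt(4682) = 154848 + 12*sqrt(4682)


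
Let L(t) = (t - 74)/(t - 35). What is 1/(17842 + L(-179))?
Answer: 214/3818441 ≈ 5.6044e-5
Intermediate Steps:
L(t) = (-74 + t)/(-35 + t)
1/(17842 + L(-179)) = 1/(17842 + (-74 - 179)/(-35 - 179)) = 1/(17842 - 253/(-214)) = 1/(17842 - 1/214*(-253)) = 1/(17842 + 253/214) = 1/(3818441/214) = 214/3818441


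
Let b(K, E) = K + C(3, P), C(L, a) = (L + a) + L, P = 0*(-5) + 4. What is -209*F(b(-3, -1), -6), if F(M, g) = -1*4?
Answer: 836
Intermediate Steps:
P = 4 (P = 0 + 4 = 4)
C(L, a) = a + 2*L
b(K, E) = 10 + K (b(K, E) = K + (4 + 2*3) = K + (4 + 6) = K + 10 = 10 + K)
F(M, g) = -4
-209*F(b(-3, -1), -6) = -209*(-4) = 836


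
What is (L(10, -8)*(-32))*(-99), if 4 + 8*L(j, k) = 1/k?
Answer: -3267/2 ≈ -1633.5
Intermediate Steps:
L(j, k) = -½ + 1/(8*k)
(L(10, -8)*(-32))*(-99) = (((⅛)*(1 - 4*(-8))/(-8))*(-32))*(-99) = (((⅛)*(-⅛)*(1 + 32))*(-32))*(-99) = (((⅛)*(-⅛)*33)*(-32))*(-99) = -33/64*(-32)*(-99) = (33/2)*(-99) = -3267/2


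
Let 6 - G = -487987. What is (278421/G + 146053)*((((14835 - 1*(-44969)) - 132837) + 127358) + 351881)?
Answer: 239269165314300/4033 ≈ 5.9328e+10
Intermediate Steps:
G = 487993 (G = 6 - 1*(-487987) = 6 + 487987 = 487993)
(278421/G + 146053)*((((14835 - 1*(-44969)) - 132837) + 127358) + 351881) = (278421/487993 + 146053)*((((14835 - 1*(-44969)) - 132837) + 127358) + 351881) = (278421*(1/487993) + 146053)*((((14835 + 44969) - 132837) + 127358) + 351881) = (2301/4033 + 146053)*(((59804 - 132837) + 127358) + 351881) = 589034050*((-73033 + 127358) + 351881)/4033 = 589034050*(54325 + 351881)/4033 = (589034050/4033)*406206 = 239269165314300/4033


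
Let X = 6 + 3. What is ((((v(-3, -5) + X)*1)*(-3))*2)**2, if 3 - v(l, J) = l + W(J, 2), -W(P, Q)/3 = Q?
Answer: 15876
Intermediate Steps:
W(P, Q) = -3*Q
v(l, J) = 9 - l (v(l, J) = 3 - (l - 3*2) = 3 - (l - 6) = 3 - (-6 + l) = 3 + (6 - l) = 9 - l)
X = 9
((((v(-3, -5) + X)*1)*(-3))*2)**2 = (((((9 - 1*(-3)) + 9)*1)*(-3))*2)**2 = (((((9 + 3) + 9)*1)*(-3))*2)**2 = ((((12 + 9)*1)*(-3))*2)**2 = (((21*1)*(-3))*2)**2 = ((21*(-3))*2)**2 = (-63*2)**2 = (-126)**2 = 15876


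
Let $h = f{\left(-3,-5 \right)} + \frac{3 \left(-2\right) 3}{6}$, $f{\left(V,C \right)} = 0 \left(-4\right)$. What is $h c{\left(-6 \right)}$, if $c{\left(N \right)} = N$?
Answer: $18$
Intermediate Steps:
$f{\left(V,C \right)} = 0$
$h = -3$ ($h = 0 + \frac{3 \left(-2\right) 3}{6} = 0 + \left(-6\right) 3 \cdot \frac{1}{6} = 0 - 3 = -3$)
$h c{\left(-6 \right)} = \left(-3\right) \left(-6\right) = 18$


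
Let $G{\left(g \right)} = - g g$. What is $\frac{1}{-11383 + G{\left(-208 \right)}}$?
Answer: $- \frac{1}{54647} \approx -1.8299 \cdot 10^{-5}$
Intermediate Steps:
$G{\left(g \right)} = - g^{2}$
$\frac{1}{-11383 + G{\left(-208 \right)}} = \frac{1}{-11383 - \left(-208\right)^{2}} = \frac{1}{-11383 - 43264} = \frac{1}{-54647} = - \frac{1}{54647}$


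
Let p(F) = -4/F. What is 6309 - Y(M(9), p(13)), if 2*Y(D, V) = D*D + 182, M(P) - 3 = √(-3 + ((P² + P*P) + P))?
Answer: 12259/2 - 6*√42 ≈ 6090.6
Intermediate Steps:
M(P) = 3 + √(-3 + P + 2*P²) (M(P) = 3 + √(-3 + ((P² + P*P) + P)) = 3 + √(-3 + ((P² + P²) + P)) = 3 + √(-3 + (2*P² + P)) = 3 + √(-3 + (P + 2*P²)) = 3 + √(-3 + P + 2*P²))
Y(D, V) = 91 + D²/2 (Y(D, V) = (D*D + 182)/2 = (D² + 182)/2 = (182 + D²)/2 = 91 + D²/2)
6309 - Y(M(9), p(13)) = 6309 - (91 + (3 + √(-3 + 9 + 2*9²))²/2) = 6309 - (91 + (3 + √(-3 + 9 + 2*81))²/2) = 6309 - (91 + (3 + √(-3 + 9 + 162))²/2) = 6309 - (91 + (3 + √168)²/2) = 6309 - (91 + (3 + 2*√42)²/2) = 6309 + (-91 - (3 + 2*√42)²/2) = 6218 - (3 + 2*√42)²/2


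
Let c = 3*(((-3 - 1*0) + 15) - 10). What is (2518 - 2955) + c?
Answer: -431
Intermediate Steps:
c = 6 (c = 3*(((-3 + 0) + 15) - 10) = 3*((-3 + 15) - 10) = 3*(12 - 10) = 3*2 = 6)
(2518 - 2955) + c = (2518 - 2955) + 6 = -437 + 6 = -431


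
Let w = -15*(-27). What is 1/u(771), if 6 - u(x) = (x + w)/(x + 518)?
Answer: 1289/6558 ≈ 0.19655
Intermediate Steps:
w = 405
u(x) = 6 - (405 + x)/(518 + x) (u(x) = 6 - (x + 405)/(x + 518) = 6 - (405 + x)/(518 + x))
1/u(771) = 1/((2703 + 5*771)/(518 + 771)) = 1/((2703 + 3855)/1289) = 1/((1/1289)*6558) = 1/(6558/1289) = 1289/6558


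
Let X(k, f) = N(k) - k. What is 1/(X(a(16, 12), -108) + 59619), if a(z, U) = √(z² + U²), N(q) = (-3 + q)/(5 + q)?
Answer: 25/1489992 ≈ 1.6779e-5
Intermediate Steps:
N(q) = (-3 + q)/(5 + q)
a(z, U) = √(U² + z²)
X(k, f) = -k + (-3 + k)/(5 + k) (X(k, f) = (-3 + k)/(5 + k) - k = -k + (-3 + k)/(5 + k))
1/(X(a(16, 12), -108) + 59619) = 1/((-3 + √(12² + 16²) - √(12² + 16²)*(5 + √(12² + 16²)))/(5 + √(12² + 16²)) + 59619) = 1/((-3 + √(144 + 256) - √(144 + 256)*(5 + √(144 + 256)))/(5 + √(144 + 256)) + 59619) = 1/((-3 + √400 - √400*(5 + √400))/(5 + √400) + 59619) = 1/((-3 + 20 - 1*20*(5 + 20))/(5 + 20) + 59619) = 1/((-3 + 20 - 1*20*25)/25 + 59619) = 1/((-3 + 20 - 500)/25 + 59619) = 1/((1/25)*(-483) + 59619) = 1/(-483/25 + 59619) = 1/(1489992/25) = 25/1489992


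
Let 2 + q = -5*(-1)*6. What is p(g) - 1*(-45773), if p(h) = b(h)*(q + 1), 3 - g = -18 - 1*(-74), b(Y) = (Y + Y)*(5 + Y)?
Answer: 193325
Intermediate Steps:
b(Y) = 2*Y*(5 + Y) (b(Y) = (2*Y)*(5 + Y) = 2*Y*(5 + Y))
q = 28 (q = -2 - 5*(-1)*6 = -2 + 5*6 = -2 + 30 = 28)
g = -53 (g = 3 - (-18 - 1*(-74)) = 3 - (-18 + 74) = 3 - 1*56 = 3 - 56 = -53)
p(h) = 58*h*(5 + h) (p(h) = (2*h*(5 + h))*(28 + 1) = (2*h*(5 + h))*29 = 58*h*(5 + h))
p(g) - 1*(-45773) = 58*(-53)*(5 - 53) - 1*(-45773) = 58*(-53)*(-48) + 45773 = 147552 + 45773 = 193325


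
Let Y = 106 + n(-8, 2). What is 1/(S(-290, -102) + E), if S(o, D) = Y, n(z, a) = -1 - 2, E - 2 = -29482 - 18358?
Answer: -1/47735 ≈ -2.0949e-5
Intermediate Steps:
E = -47838 (E = 2 + (-29482 - 18358) = 2 - 47840 = -47838)
n(z, a) = -3
Y = 103 (Y = 106 - 3 = 103)
S(o, D) = 103
1/(S(-290, -102) + E) = 1/(103 - 47838) = 1/(-47735) = -1/47735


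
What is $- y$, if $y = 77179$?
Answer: $-77179$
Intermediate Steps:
$- y = \left(-1\right) 77179 = -77179$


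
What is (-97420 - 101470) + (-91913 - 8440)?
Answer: -299243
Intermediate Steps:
(-97420 - 101470) + (-91913 - 8440) = -198890 - 100353 = -299243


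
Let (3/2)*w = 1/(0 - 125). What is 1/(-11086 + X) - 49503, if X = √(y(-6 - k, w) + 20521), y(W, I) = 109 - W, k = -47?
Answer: -6082869594007/122878807 - √20589/122878807 ≈ -49503.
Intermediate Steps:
w = -2/375 (w = 2/(3*(0 - 125)) = (⅔)/(-125) = (⅔)*(-1/125) = -2/375 ≈ -0.0053333)
X = √20589 (X = √((109 - (-6 - 1*(-47))) + 20521) = √((109 - (-6 + 47)) + 20521) = √((109 - 1*41) + 20521) = √((109 - 41) + 20521) = √(68 + 20521) = √20589 ≈ 143.49)
1/(-11086 + X) - 49503 = 1/(-11086 + √20589) - 49503 = -49503 + 1/(-11086 + √20589)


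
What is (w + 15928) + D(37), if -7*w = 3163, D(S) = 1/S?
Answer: 4008328/259 ≈ 15476.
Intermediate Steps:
w = -3163/7 (w = -⅐*3163 = -3163/7 ≈ -451.86)
(w + 15928) + D(37) = (-3163/7 + 15928) + 1/37 = 108333/7 + 1/37 = 4008328/259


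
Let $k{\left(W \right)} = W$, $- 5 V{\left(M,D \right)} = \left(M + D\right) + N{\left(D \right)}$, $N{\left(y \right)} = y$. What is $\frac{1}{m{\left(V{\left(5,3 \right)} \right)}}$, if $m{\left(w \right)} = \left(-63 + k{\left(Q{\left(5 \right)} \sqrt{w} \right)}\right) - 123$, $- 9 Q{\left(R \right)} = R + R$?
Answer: $- \frac{7533}{1401248} + \frac{9 i \sqrt{55}}{1401248} \approx -0.0053759 + 4.7633 \cdot 10^{-5} i$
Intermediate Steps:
$Q{\left(R \right)} = - \frac{2 R}{9}$ ($Q{\left(R \right)} = - \frac{R + R}{9} = - \frac{2 R}{9}$)
$V{\left(M,D \right)} = - \frac{2 D}{5} - \frac{M}{5}$ ($V{\left(M,D \right)} = - \frac{\left(M + D\right) + D}{5} = - \frac{\left(D + M\right) + D}{5} = - \frac{M + 2 D}{5} = - \frac{2 D}{5} - \frac{M}{5}$)
$m{\left(w \right)} = -186 - \frac{10 \sqrt{w}}{9}$ ($m{\left(w \right)} = \left(-63 + \left(- \frac{2}{9}\right) 5 \sqrt{w}\right) - 123 = \left(-63 - \frac{10 \sqrt{w}}{9}\right) - 123 = -186 - \frac{10 \sqrt{w}}{9}$)
$\frac{1}{m{\left(V{\left(5,3 \right)} \right)}} = \frac{1}{-186 - \frac{10 \sqrt{\left(- \frac{2}{5}\right) 3 - 1}}{9}} = \frac{1}{-186 - \frac{10 \sqrt{- \frac{6}{5} - 1}}{9}} = \frac{1}{-186 - \frac{10 \sqrt{- \frac{11}{5}}}{9}} = \frac{1}{-186 - \frac{10 \frac{i \sqrt{55}}{5}}{9}} = \frac{1}{-186 - \frac{2 i \sqrt{55}}{9}}$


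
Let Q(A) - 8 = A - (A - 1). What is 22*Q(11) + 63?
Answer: 261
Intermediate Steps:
Q(A) = 9 (Q(A) = 8 + (A - (A - 1)) = 8 + (A - (-1 + A)) = 8 + (A + (1 - A)) = 8 + 1 = 9)
22*Q(11) + 63 = 22*9 + 63 = 198 + 63 = 261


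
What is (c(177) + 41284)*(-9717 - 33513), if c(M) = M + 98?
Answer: -1796595570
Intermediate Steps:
c(M) = 98 + M
(c(177) + 41284)*(-9717 - 33513) = ((98 + 177) + 41284)*(-9717 - 33513) = (275 + 41284)*(-43230) = 41559*(-43230) = -1796595570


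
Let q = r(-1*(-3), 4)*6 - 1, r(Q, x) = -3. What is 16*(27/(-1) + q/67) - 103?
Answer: -36149/67 ≈ -539.54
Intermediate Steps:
q = -19 (q = -3*6 - 1 = -18 - 1 = -19)
16*(27/(-1) + q/67) - 103 = 16*(27/(-1) - 19/67) - 103 = 16*(27*(-1) - 19*1/67) - 103 = 16*(-27 - 19/67) - 103 = 16*(-1828/67) - 103 = -29248/67 - 103 = -36149/67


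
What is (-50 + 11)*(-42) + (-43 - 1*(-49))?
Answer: 1644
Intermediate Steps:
(-50 + 11)*(-42) + (-43 - 1*(-49)) = -39*(-42) + (-43 + 49) = 1638 + 6 = 1644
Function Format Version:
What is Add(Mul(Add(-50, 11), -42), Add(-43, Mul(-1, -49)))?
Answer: 1644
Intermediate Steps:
Add(Mul(Add(-50, 11), -42), Add(-43, Mul(-1, -49))) = Add(Mul(-39, -42), Add(-43, 49)) = Add(1638, 6) = 1644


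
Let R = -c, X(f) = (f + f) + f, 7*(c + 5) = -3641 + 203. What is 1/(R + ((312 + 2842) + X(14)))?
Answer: 7/25845 ≈ 0.00027085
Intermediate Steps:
c = -3473/7 (c = -5 + (-3641 + 203)/7 = -5 + (⅐)*(-3438) = -5 - 3438/7 = -3473/7 ≈ -496.14)
X(f) = 3*f (X(f) = 2*f + f = 3*f)
R = 3473/7 (R = -1*(-3473/7) = 3473/7 ≈ 496.14)
1/(R + ((312 + 2842) + X(14))) = 1/(3473/7 + ((312 + 2842) + 3*14)) = 1/(3473/7 + (3154 + 42)) = 1/(3473/7 + 3196) = 1/(25845/7) = 7/25845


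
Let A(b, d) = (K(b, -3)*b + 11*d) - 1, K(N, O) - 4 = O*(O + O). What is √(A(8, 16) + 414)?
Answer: 3*√85 ≈ 27.659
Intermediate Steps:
K(N, O) = 4 + 2*O² (K(N, O) = 4 + O*(O + O) = 4 + O*(2*O) = 4 + 2*O²)
A(b, d) = -1 + 11*d + 22*b (A(b, d) = ((4 + 2*(-3)²)*b + 11*d) - 1 = ((4 + 2*9)*b + 11*d) - 1 = ((4 + 18)*b + 11*d) - 1 = (22*b + 11*d) - 1 = (11*d + 22*b) - 1 = -1 + 11*d + 22*b)
√(A(8, 16) + 414) = √((-1 + 11*16 + 22*8) + 414) = √((-1 + 176 + 176) + 414) = √(351 + 414) = √765 = 3*√85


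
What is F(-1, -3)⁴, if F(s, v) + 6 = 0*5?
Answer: 1296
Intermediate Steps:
F(s, v) = -6 (F(s, v) = -6 + 0*5 = -6 + 0 = -6)
F(-1, -3)⁴ = (-6)⁴ = 1296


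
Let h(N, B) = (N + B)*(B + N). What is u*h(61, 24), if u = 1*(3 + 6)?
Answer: 65025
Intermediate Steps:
u = 9 (u = 1*9 = 9)
h(N, B) = (B + N)**2 (h(N, B) = (B + N)*(B + N) = (B + N)**2)
u*h(61, 24) = 9*(24 + 61)**2 = 9*85**2 = 9*7225 = 65025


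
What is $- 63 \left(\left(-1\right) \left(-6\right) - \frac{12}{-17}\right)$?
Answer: $- \frac{7182}{17} \approx -422.47$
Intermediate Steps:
$- 63 \left(\left(-1\right) \left(-6\right) - \frac{12}{-17}\right) = - 63 \left(6 - - \frac{12}{17}\right) = - 63 \left(6 + \frac{12}{17}\right) = \left(-63\right) \frac{114}{17} = - \frac{7182}{17}$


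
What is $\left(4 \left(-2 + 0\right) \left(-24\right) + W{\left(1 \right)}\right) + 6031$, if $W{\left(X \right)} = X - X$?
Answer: $6223$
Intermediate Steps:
$W{\left(X \right)} = 0$
$\left(4 \left(-2 + 0\right) \left(-24\right) + W{\left(1 \right)}\right) + 6031 = \left(4 \left(-2 + 0\right) \left(-24\right) + 0\right) + 6031 = \left(4 \left(-2\right) \left(-24\right) + 0\right) + 6031 = \left(\left(-8\right) \left(-24\right) + 0\right) + 6031 = \left(192 + 0\right) + 6031 = 192 + 6031 = 6223$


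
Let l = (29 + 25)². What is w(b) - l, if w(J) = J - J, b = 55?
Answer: -2916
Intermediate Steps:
w(J) = 0
l = 2916 (l = 54² = 2916)
w(b) - l = 0 - 1*2916 = 0 - 2916 = -2916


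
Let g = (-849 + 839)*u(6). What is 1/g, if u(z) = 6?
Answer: -1/60 ≈ -0.016667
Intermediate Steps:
g = -60 (g = (-849 + 839)*6 = -10*6 = -60)
1/g = 1/(-60) = -1/60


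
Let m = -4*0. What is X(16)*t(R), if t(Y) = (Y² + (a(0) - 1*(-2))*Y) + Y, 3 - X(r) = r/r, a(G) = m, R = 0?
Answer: 0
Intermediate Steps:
m = 0
a(G) = 0
X(r) = 2 (X(r) = 3 - r/r = 3 - 1*1 = 3 - 1 = 2)
t(Y) = Y² + 3*Y (t(Y) = (Y² + (0 - 1*(-2))*Y) + Y = (Y² + (0 + 2)*Y) + Y = (Y² + 2*Y) + Y = Y² + 3*Y)
X(16)*t(R) = 2*(0*(3 + 0)) = 2*(0*3) = 2*0 = 0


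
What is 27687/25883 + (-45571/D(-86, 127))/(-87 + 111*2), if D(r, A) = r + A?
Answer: -93296968/13023855 ≈ -7.1635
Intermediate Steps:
D(r, A) = A + r
27687/25883 + (-45571/D(-86, 127))/(-87 + 111*2) = 27687/25883 + (-45571/(127 - 86))/(-87 + 111*2) = 27687*(1/25883) + (-45571/41)/(-87 + 222) = 2517/2353 - 45571*1/41/135 = 2517/2353 - 45571/41*1/135 = 2517/2353 - 45571/5535 = -93296968/13023855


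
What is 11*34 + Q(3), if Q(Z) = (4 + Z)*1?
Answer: 381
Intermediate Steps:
Q(Z) = 4 + Z
11*34 + Q(3) = 11*34 + (4 + 3) = 374 + 7 = 381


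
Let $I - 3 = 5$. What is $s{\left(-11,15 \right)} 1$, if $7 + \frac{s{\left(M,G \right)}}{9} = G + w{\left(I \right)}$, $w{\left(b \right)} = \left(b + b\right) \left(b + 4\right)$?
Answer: $1800$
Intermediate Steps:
$I = 8$ ($I = 3 + 5 = 8$)
$w{\left(b \right)} = 2 b \left(4 + b\right)$
$s{\left(M,G \right)} = 1665 + 9 G$ ($s{\left(M,G \right)} = -63 + 9 \left(G + 2 \cdot 8 \left(4 + 8\right)\right) = -63 + 9 \left(G + 2 \cdot 8 \cdot 12\right) = -63 + 9 \left(G + 192\right) = -63 + 9 \left(192 + G\right) = -63 + \left(1728 + 9 G\right) = 1665 + 9 G$)
$s{\left(-11,15 \right)} 1 = \left(1665 + 9 \cdot 15\right) 1 = \left(1665 + 135\right) 1 = 1800 \cdot 1 = 1800$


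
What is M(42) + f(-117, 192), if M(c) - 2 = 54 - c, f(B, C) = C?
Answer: 206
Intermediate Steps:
M(c) = 56 - c (M(c) = 2 + (54 - c) = 56 - c)
M(42) + f(-117, 192) = (56 - 1*42) + 192 = (56 - 42) + 192 = 14 + 192 = 206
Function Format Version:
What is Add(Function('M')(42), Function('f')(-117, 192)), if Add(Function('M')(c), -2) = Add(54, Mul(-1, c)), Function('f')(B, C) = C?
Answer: 206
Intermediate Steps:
Function('M')(c) = Add(56, Mul(-1, c)) (Function('M')(c) = Add(2, Add(54, Mul(-1, c))) = Add(56, Mul(-1, c)))
Add(Function('M')(42), Function('f')(-117, 192)) = Add(Add(56, Mul(-1, 42)), 192) = Add(Add(56, -42), 192) = Add(14, 192) = 206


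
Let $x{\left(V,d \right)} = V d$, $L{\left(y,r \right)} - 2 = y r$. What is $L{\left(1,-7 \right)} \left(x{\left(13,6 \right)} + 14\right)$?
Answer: $-460$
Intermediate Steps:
$L{\left(y,r \right)} = 2 + r y$ ($L{\left(y,r \right)} = 2 + y r = 2 + r y$)
$L{\left(1,-7 \right)} \left(x{\left(13,6 \right)} + 14\right) = \left(2 - 7\right) \left(13 \cdot 6 + 14\right) = \left(2 - 7\right) \left(78 + 14\right) = \left(-5\right) 92 = -460$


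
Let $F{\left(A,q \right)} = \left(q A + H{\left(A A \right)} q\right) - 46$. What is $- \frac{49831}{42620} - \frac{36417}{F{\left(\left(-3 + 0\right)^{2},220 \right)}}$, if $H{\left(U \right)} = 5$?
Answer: $- \frac{851639897}{64654540} \approx -13.172$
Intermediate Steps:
$F{\left(A,q \right)} = -46 + 5 q + A q$ ($F{\left(A,q \right)} = \left(q A + 5 q\right) - 46 = \left(A q + 5 q\right) - 46 = \left(5 q + A q\right) - 46 = -46 + 5 q + A q$)
$- \frac{49831}{42620} - \frac{36417}{F{\left(\left(-3 + 0\right)^{2},220 \right)}} = - \frac{49831}{42620} - \frac{36417}{-46 + 5 \cdot 220 + \left(-3 + 0\right)^{2} \cdot 220} = \left(-49831\right) \frac{1}{42620} - \frac{36417}{-46 + 1100 + \left(-3\right)^{2} \cdot 220} = - \frac{49831}{42620} - \frac{36417}{-46 + 1100 + 9 \cdot 220} = - \frac{49831}{42620} - \frac{36417}{-46 + 1100 + 1980} = - \frac{49831}{42620} - \frac{36417}{3034} = - \frac{851639897}{64654540}$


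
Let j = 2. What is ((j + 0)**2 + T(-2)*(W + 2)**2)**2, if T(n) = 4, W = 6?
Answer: 67600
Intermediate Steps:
((j + 0)**2 + T(-2)*(W + 2)**2)**2 = ((2 + 0)**2 + 4*(6 + 2)**2)**2 = (2**2 + 4*8**2)**2 = (4 + 4*64)**2 = (4 + 256)**2 = 260**2 = 67600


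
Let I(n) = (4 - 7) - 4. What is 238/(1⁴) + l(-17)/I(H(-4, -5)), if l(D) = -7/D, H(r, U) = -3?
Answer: 4045/17 ≈ 237.94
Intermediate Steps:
I(n) = -7 (I(n) = -3 - 4 = -7)
238/(1⁴) + l(-17)/I(H(-4, -5)) = 238/(1⁴) - 7/(-17)/(-7) = 238/1 - 7*(-1/17)*(-⅐) = 238*1 + (7/17)*(-⅐) = 238 - 1/17 = 4045/17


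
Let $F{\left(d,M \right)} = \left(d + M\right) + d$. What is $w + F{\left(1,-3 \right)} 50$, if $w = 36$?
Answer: $-14$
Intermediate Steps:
$F{\left(d,M \right)} = M + 2 d$ ($F{\left(d,M \right)} = \left(M + d\right) + d = M + 2 d$)
$w + F{\left(1,-3 \right)} 50 = 36 + \left(-3 + 2 \cdot 1\right) 50 = 36 + \left(-3 + 2\right) 50 = 36 - 50 = -14$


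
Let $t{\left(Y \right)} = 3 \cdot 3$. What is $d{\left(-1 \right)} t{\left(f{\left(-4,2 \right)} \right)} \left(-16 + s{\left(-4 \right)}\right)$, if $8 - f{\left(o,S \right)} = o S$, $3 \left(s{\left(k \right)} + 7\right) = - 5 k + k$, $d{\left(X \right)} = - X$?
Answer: $-159$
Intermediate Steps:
$s{\left(k \right)} = -7 - \frac{4 k}{3}$ ($s{\left(k \right)} = -7 + \frac{- 5 k + k}{3} = -7 + \frac{\left(-4\right) k}{3} = -7 - \frac{4 k}{3}$)
$f{\left(o,S \right)} = 8 - S o$ ($f{\left(o,S \right)} = 8 - o S = 8 - S o$)
$t{\left(Y \right)} = 9$
$d{\left(-1 \right)} t{\left(f{\left(-4,2 \right)} \right)} \left(-16 + s{\left(-4 \right)}\right) = \left(-1\right) \left(-1\right) 9 \left(-16 - \frac{5}{3}\right) = 1 \cdot 9 \left(-16 + \left(-7 + \frac{16}{3}\right)\right) = 9 \left(-16 - \frac{5}{3}\right) = 9 \left(- \frac{53}{3}\right) = -159$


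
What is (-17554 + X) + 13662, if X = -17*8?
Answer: -4028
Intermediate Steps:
X = -136
(-17554 + X) + 13662 = (-17554 - 136) + 13662 = -17690 + 13662 = -4028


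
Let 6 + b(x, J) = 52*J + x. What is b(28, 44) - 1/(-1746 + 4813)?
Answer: 7084769/3067 ≈ 2310.0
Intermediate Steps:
b(x, J) = -6 + x + 52*J (b(x, J) = -6 + (52*J + x) = -6 + (x + 52*J) = -6 + x + 52*J)
b(28, 44) - 1/(-1746 + 4813) = (-6 + 28 + 52*44) - 1/(-1746 + 4813) = (-6 + 28 + 2288) - 1/3067 = 2310 - 1*1/3067 = 2310 - 1/3067 = 7084769/3067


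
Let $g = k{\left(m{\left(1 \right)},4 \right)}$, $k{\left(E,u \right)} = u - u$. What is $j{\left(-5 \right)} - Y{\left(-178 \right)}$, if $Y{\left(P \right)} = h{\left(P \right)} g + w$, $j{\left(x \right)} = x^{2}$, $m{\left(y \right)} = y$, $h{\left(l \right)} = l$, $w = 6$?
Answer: $19$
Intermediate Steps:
$k{\left(E,u \right)} = 0$
$g = 0$
$Y{\left(P \right)} = 6$ ($Y{\left(P \right)} = P 0 + 6 = 0 + 6 = 6$)
$j{\left(-5 \right)} - Y{\left(-178 \right)} = \left(-5\right)^{2} - 6 = 25 - 6 = 19$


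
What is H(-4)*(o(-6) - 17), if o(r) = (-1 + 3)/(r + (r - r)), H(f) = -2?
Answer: 104/3 ≈ 34.667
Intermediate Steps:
o(r) = 2/r (o(r) = 2/(r + 0) = 2/r)
H(-4)*(o(-6) - 17) = -2*(2/(-6) - 17) = -2*(2*(-⅙) - 17) = -2*(-⅓ - 17) = -2*(-52/3) = 104/3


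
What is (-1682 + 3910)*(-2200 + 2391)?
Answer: 425548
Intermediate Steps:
(-1682 + 3910)*(-2200 + 2391) = 2228*191 = 425548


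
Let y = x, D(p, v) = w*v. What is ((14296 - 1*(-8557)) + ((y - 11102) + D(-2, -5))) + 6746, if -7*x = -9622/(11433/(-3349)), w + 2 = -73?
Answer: 1478120954/80031 ≈ 18469.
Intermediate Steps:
w = -75 (w = -2 - 73 = -75)
D(p, v) = -75*v
x = -32224078/80031 (x = -(-9622)/(7*(11433/(-3349))) = -(-9622)/(7*(11433*(-1/3349))) = -(-9622)/(7*(-11433/3349)) = -(-9622)*(-3349)/(7*11433) = -⅐*32224078/11433 = -32224078/80031 ≈ -402.65)
y = -32224078/80031 ≈ -402.65
((14296 - 1*(-8557)) + ((y - 11102) + D(-2, -5))) + 6746 = ((14296 - 1*(-8557)) + ((-32224078/80031 - 11102) - 75*(-5))) + 6746 = ((14296 + 8557) + (-920728240/80031 + 375)) + 6746 = (22853 - 890716615/80031) + 6746 = 938231828/80031 + 6746 = 1478120954/80031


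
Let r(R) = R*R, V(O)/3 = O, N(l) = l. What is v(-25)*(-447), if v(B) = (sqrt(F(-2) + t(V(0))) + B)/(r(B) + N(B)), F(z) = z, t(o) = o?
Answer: 149/8 - 149*I*sqrt(2)/200 ≈ 18.625 - 1.0536*I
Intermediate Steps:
V(O) = 3*O
r(R) = R**2
v(B) = (B + I*sqrt(2))/(B + B**2) (v(B) = (sqrt(-2 + 3*0) + B)/(B**2 + B) = (sqrt(-2 + 0) + B)/(B + B**2) = (sqrt(-2) + B)/(B + B**2) = (I*sqrt(2) + B)/(B + B**2) = (B + I*sqrt(2))/(B + B**2))
v(-25)*(-447) = ((-25 + I*sqrt(2))/((-25)*(1 - 25)))*(-447) = -1/25*(-25 + I*sqrt(2))/(-24)*(-447) = -1/25*(-1/24)*(-25 + I*sqrt(2))*(-447) = (-1/24 + I*sqrt(2)/600)*(-447) = 149/8 - 149*I*sqrt(2)/200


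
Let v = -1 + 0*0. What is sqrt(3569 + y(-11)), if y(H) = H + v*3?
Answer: 3*sqrt(395) ≈ 59.624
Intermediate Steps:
v = -1 (v = -1 + 0 = -1)
y(H) = -3 + H (y(H) = H - 1*3 = H - 3 = -3 + H)
sqrt(3569 + y(-11)) = sqrt(3569 + (-3 - 11)) = sqrt(3569 - 14) = sqrt(3555) = 3*sqrt(395)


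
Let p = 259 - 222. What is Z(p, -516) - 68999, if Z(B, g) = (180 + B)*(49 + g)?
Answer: -170338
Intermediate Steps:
p = 37
Z(B, g) = (49 + g)*(180 + B)
Z(p, -516) - 68999 = (8820 + 49*37 + 180*(-516) + 37*(-516)) - 68999 = (8820 + 1813 - 92880 - 19092) - 68999 = -101339 - 68999 = -170338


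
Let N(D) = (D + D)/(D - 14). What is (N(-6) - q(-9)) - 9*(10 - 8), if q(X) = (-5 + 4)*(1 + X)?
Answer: -127/5 ≈ -25.400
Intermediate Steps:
q(X) = -1 - X (q(X) = -(1 + X) = -1 - X)
N(D) = 2*D/(-14 + D) (N(D) = (2*D)/(-14 + D) = 2*D/(-14 + D))
(N(-6) - q(-9)) - 9*(10 - 8) = (2*(-6)/(-14 - 6) - (-1 - 1*(-9))) - 9*(10 - 8) = (2*(-6)/(-20) - (-1 + 9)) - 9*2 = (2*(-6)*(-1/20) - 1*8) - 18 = (⅗ - 8) - 18 = -37/5 - 18 = -127/5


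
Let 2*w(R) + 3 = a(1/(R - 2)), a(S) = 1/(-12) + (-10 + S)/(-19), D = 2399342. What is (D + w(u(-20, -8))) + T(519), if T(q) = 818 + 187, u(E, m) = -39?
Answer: 44876863621/18696 ≈ 2.4003e+6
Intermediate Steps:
T(q) = 1005
a(S) = 101/228 - S/19 (a(S) = 1*(-1/12) + (-10 + S)*(-1/19) = -1/12 + (10/19 - S/19) = 101/228 - S/19)
w(R) = -583/456 - 1/(38*(-2 + R)) (w(R) = -3/2 + (101/228 - 1/(19*(R - 2)))/2 = -3/2 + (101/228 - 1/(19*(-2 + R)))/2 = -3/2 + (101/456 - 1/(38*(-2 + R))) = -583/456 - 1/(38*(-2 + R)))
(D + w(u(-20, -8))) + T(519) = (2399342 + (1154 - 583*(-39))/(456*(-2 - 39))) + 1005 = (2399342 + (1/456)*(1154 + 22737)/(-41)) + 1005 = (2399342 + (1/456)*(-1/41)*23891) + 1005 = (2399342 - 23891/18696) + 1005 = 44858074141/18696 + 1005 = 44876863621/18696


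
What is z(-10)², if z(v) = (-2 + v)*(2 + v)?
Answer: 9216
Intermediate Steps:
z(-10)² = (-4 + (-10)²)² = (-4 + 100)² = 96² = 9216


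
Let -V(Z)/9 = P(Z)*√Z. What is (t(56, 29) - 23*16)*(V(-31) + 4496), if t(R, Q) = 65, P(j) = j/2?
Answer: -1362288 - 84537*I*√31/2 ≈ -1.3623e+6 - 2.3534e+5*I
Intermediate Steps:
P(j) = j/2 (P(j) = j*(½) = j/2)
V(Z) = -9*Z^(3/2)/2 (V(Z) = -9*Z/2*√Z = -9*Z^(3/2)/2)
(t(56, 29) - 23*16)*(V(-31) + 4496) = (65 - 23*16)*(-(-279)*I*√31/2 + 4496) = (65 - 368)*(-(-279)*I*√31/2 + 4496) = -303*(279*I*√31/2 + 4496) = -303*(4496 + 279*I*√31/2) = -1362288 - 84537*I*√31/2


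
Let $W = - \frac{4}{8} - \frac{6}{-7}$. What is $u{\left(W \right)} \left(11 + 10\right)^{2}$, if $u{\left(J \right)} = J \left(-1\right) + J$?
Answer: $0$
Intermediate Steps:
$W = \frac{5}{14}$ ($W = \left(-4\right) \frac{1}{8} - - \frac{6}{7} = - \frac{1}{2} + \frac{6}{7} = \frac{5}{14} \approx 0.35714$)
$u{\left(J \right)} = 0$ ($u{\left(J \right)} = - J + J = 0$)
$u{\left(W \right)} \left(11 + 10\right)^{2} = 0 \left(11 + 10\right)^{2} = 0 \cdot 21^{2} = 0 \cdot 441 = 0$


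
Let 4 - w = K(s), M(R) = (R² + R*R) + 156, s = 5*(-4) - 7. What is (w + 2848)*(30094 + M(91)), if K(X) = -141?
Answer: 140108316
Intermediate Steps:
s = -27 (s = -20 - 7 = -27)
M(R) = 156 + 2*R² (M(R) = (R² + R²) + 156 = 2*R² + 156 = 156 + 2*R²)
w = 145 (w = 4 - 1*(-141) = 4 + 141 = 145)
(w + 2848)*(30094 + M(91)) = (145 + 2848)*(30094 + (156 + 2*91²)) = 2993*(30094 + (156 + 2*8281)) = 2993*(30094 + (156 + 16562)) = 2993*(30094 + 16718) = 2993*46812 = 140108316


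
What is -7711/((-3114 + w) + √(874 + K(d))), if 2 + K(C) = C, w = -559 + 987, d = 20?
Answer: 10355873/3606852 + 7711*√223/3606852 ≈ 2.9031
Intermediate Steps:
w = 428
K(C) = -2 + C
-7711/((-3114 + w) + √(874 + K(d))) = -7711/((-3114 + 428) + √(874 + (-2 + 20))) = -7711/(-2686 + √(874 + 18)) = -7711/(-2686 + √892) = -7711/(-2686 + 2*√223)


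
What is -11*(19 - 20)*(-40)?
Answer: -440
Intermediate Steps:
-11*(19 - 20)*(-40) = -11*(-1)*(-40) = 11*(-40) = -440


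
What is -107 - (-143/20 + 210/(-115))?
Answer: -45091/460 ≈ -98.024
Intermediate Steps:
-107 - (-143/20 + 210/(-115)) = -107 - (-143*1/20 + 210*(-1/115)) = -107 - (-143/20 - 42/23) = -107 - 1*(-4129/460) = -107 + 4129/460 = -45091/460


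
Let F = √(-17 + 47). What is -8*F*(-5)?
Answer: 40*√30 ≈ 219.09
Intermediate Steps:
F = √30 ≈ 5.4772
-8*F*(-5) = -8*√30*(-5) = 40*√30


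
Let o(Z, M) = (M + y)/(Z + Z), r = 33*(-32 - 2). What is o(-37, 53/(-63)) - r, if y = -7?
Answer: 2615629/2331 ≈ 1122.1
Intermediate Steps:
r = -1122 (r = 33*(-34) = -1122)
o(Z, M) = (-7 + M)/(2*Z) (o(Z, M) = (M - 7)/(Z + Z) = (-7 + M)/((2*Z)) = (-7 + M)*(1/(2*Z)) = (-7 + M)/(2*Z))
o(-37, 53/(-63)) - r = (½)*(-7 + 53/(-63))/(-37) - 1*(-1122) = (½)*(-1/37)*(-7 + 53*(-1/63)) + 1122 = (½)*(-1/37)*(-7 - 53/63) + 1122 = (½)*(-1/37)*(-494/63) + 1122 = 247/2331 + 1122 = 2615629/2331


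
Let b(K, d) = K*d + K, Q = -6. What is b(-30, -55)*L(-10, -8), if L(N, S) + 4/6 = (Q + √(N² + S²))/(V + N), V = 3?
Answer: 2160/7 - 3240*√41/7 ≈ -2655.2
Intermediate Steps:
b(K, d) = K + K*d
L(N, S) = -⅔ + (-6 + √(N² + S²))/(3 + N)
b(-30, -55)*L(-10, -8) = (-30*(1 - 55))*((-8 + √((-10)² + (-8)²) - ⅔*(-10))/(3 - 10)) = (-30*(-54))*((-8 + √(100 + 64) + 20/3)/(-7)) = 1620*(-(-8 + √164 + 20/3)/7) = 1620*(-(-8 + 2*√41 + 20/3)/7) = 1620*(-(-4/3 + 2*√41)/7) = 1620*(4/21 - 2*√41/7) = 2160/7 - 3240*√41/7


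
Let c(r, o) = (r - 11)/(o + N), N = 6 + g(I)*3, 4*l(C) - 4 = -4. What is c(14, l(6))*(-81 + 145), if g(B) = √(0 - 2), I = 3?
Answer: 64/3 - 32*I*√2/3 ≈ 21.333 - 15.085*I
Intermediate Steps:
l(C) = 0 (l(C) = 1 + (¼)*(-4) = 1 - 1 = 0)
g(B) = I*√2 (g(B) = √(-2) = I*√2)
N = 6 + 3*I*√2 (N = 6 + (I*√2)*3 = 6 + 3*I*√2 ≈ 6.0 + 4.2426*I)
c(r, o) = (-11 + r)/(6 + o + 3*I*√2) (c(r, o) = (r - 11)/(o + (6 + 3*I*√2)) = (-11 + r)/(6 + o + 3*I*√2))
c(14, l(6))*(-81 + 145) = ((-11 + 14)/(6 + 0 + 3*I*√2))*(-81 + 145) = (3/(6 + 3*I*√2))*64 = 192/(6 + 3*I*√2)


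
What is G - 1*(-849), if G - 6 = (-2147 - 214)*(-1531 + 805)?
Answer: 1714941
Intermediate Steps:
G = 1714092 (G = 6 + (-2147 - 214)*(-1531 + 805) = 6 - 2361*(-726) = 6 + 1714086 = 1714092)
G - 1*(-849) = 1714092 - 1*(-849) = 1714092 + 849 = 1714941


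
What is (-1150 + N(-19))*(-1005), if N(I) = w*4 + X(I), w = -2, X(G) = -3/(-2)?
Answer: 2324565/2 ≈ 1.1623e+6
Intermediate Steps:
X(G) = 3/2 (X(G) = -3*(-1/2) = 3/2)
N(I) = -13/2 (N(I) = -2*4 + 3/2 = -8 + 3/2 = -13/2)
(-1150 + N(-19))*(-1005) = (-1150 - 13/2)*(-1005) = -2313/2*(-1005) = 2324565/2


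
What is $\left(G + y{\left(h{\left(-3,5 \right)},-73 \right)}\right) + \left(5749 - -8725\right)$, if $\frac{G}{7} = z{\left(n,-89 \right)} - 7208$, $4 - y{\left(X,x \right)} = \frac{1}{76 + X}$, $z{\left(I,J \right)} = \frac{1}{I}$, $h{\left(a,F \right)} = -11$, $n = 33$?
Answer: $- \frac{77172388}{2145} \approx -35978.0$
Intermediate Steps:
$y{\left(X,x \right)} = 4 - \frac{1}{76 + X}$
$G = - \frac{1665041}{33}$ ($G = 7 \left(\frac{1}{33} - 7208\right) = 7 \left(- \frac{237863}{33}\right) = - \frac{1665041}{33} \approx -50456.0$)
$\left(G + y{\left(h{\left(-3,5 \right)},-73 \right)}\right) + \left(5749 - -8725\right) = \left(- \frac{1665041}{33} + \frac{303 + 4 \left(-11\right)}{76 - 11}\right) + \left(5749 - -8725\right) = \left(- \frac{1665041}{33} + \frac{303 - 44}{65}\right) + \left(5749 + 8725\right) = \left(- \frac{1665041}{33} + \frac{1}{65} \cdot 259\right) + 14474 = \left(- \frac{1665041}{33} + \frac{259}{65}\right) + 14474 = - \frac{108219118}{2145} + 14474 = - \frac{77172388}{2145}$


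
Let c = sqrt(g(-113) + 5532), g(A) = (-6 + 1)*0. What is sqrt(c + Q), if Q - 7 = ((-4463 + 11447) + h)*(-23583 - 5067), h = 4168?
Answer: sqrt(-319504793 + 2*sqrt(1383)) ≈ 17875.0*I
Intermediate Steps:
g(A) = 0 (g(A) = -5*0 = 0)
Q = -319504793 (Q = 7 + ((-4463 + 11447) + 4168)*(-23583 - 5067) = 7 + (6984 + 4168)*(-28650) = 7 + 11152*(-28650) = 7 - 319504800 = -319504793)
c = 2*sqrt(1383) (c = sqrt(0 + 5532) = sqrt(5532) = 2*sqrt(1383) ≈ 74.377)
sqrt(c + Q) = sqrt(2*sqrt(1383) - 319504793) = sqrt(-319504793 + 2*sqrt(1383))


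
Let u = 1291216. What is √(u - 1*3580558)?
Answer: I*√2289342 ≈ 1513.1*I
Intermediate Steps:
√(u - 1*3580558) = √(1291216 - 1*3580558) = √(1291216 - 3580558) = √(-2289342) = I*√2289342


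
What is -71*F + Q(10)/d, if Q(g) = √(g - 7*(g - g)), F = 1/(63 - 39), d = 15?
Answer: -71/24 + √10/15 ≈ -2.7475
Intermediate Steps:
F = 1/24 ≈ 0.041667
Q(g) = √g (Q(g) = √(g - 7*0) = √(g + 0) = √g)
-71*F + Q(10)/d = -71*1/24 + √10/15 = -71/24 + √10*(1/15) = -71/24 + √10/15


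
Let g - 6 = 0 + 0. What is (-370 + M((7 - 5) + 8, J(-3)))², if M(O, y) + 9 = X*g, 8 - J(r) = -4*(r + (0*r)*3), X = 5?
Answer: 121801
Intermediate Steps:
g = 6 (g = 6 + (0 + 0) = 6 + 0 = 6)
J(r) = 8 + 4*r (J(r) = 8 - (-4)*(r + (0*r)*3) = 8 - (-4)*(r + 0*3) = 8 - (-4)*(r + 0) = 8 - (-4)*r = 8 + 4*r)
M(O, y) = 21 (M(O, y) = -9 + 5*6 = -9 + 30 = 21)
(-370 + M((7 - 5) + 8, J(-3)))² = (-370 + 21)² = (-349)² = 121801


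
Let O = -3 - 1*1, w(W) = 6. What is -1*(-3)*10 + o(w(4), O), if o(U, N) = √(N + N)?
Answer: 30 + 2*I*√2 ≈ 30.0 + 2.8284*I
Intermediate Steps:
O = -4 (O = -3 - 1 = -4)
o(U, N) = √2*√N (o(U, N) = √(2*N) = √2*√N)
-1*(-3)*10 + o(w(4), O) = -1*(-3)*10 + √2*√(-4) = 3*10 + √2*(2*I) = 30 + 2*I*√2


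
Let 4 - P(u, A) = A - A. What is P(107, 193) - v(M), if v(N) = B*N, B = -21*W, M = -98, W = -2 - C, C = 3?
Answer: 10294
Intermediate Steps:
W = -5 (W = -2 - 1*3 = -2 - 3 = -5)
P(u, A) = 4 (P(u, A) = 4 - (A - A) = 4 - 1*0 = 4 + 0 = 4)
B = 105 (B = -21*(-5) = 105)
v(N) = 105*N
P(107, 193) - v(M) = 4 - 105*(-98) = 4 - 1*(-10290) = 4 + 10290 = 10294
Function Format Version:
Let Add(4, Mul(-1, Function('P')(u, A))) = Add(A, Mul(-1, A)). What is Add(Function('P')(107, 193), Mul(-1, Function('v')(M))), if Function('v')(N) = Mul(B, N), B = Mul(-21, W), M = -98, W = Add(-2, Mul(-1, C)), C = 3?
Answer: 10294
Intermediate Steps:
W = -5 (W = Add(-2, Mul(-1, 3)) = Add(-2, -3) = -5)
Function('P')(u, A) = 4 (Function('P')(u, A) = Add(4, Mul(-1, Add(A, Mul(-1, A)))) = Add(4, Mul(-1, 0)) = Add(4, 0) = 4)
B = 105 (B = Mul(-21, -5) = 105)
Function('v')(N) = Mul(105, N)
Add(Function('P')(107, 193), Mul(-1, Function('v')(M))) = Add(4, Mul(-1, Mul(105, -98))) = Add(4, Mul(-1, -10290)) = Add(4, 10290) = 10294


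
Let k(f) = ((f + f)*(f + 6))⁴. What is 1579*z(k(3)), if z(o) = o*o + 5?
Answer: 114164796954503639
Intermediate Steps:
k(f) = 16*f⁴*(6 + f)⁴ (k(f) = ((2*f)*(6 + f))⁴ = (2*f*(6 + f))⁴ = 16*f⁴*(6 + f)⁴)
z(o) = 5 + o² (z(o) = o² + 5 = 5 + o²)
1579*z(k(3)) = 1579*(5 + (16*3⁴*(6 + 3)⁴)²) = 1579*(5 + (16*81*9⁴)²) = 1579*(5 + (16*81*6561)²) = 1579*(5 + 8503056²) = 1579*(5 + 72301961339136) = 1579*72301961339141 = 114164796954503639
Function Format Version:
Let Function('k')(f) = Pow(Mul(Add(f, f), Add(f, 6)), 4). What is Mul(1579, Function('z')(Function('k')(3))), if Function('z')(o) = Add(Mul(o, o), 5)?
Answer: 114164796954503639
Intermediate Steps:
Function('k')(f) = Mul(16, Pow(f, 4), Pow(Add(6, f), 4)) (Function('k')(f) = Pow(Mul(Mul(2, f), Add(6, f)), 4) = Pow(Mul(2, f, Add(6, f)), 4) = Mul(16, Pow(f, 4), Pow(Add(6, f), 4)))
Function('z')(o) = Add(5, Pow(o, 2)) (Function('z')(o) = Add(Pow(o, 2), 5) = Add(5, Pow(o, 2)))
Mul(1579, Function('z')(Function('k')(3))) = Mul(1579, Add(5, Pow(Mul(16, Pow(3, 4), Pow(Add(6, 3), 4)), 2))) = Mul(1579, Add(5, Pow(Mul(16, 81, Pow(9, 4)), 2))) = Mul(1579, Add(5, Pow(Mul(16, 81, 6561), 2))) = Mul(1579, Add(5, Pow(8503056, 2))) = Mul(1579, Add(5, 72301961339136)) = Mul(1579, 72301961339141) = 114164796954503639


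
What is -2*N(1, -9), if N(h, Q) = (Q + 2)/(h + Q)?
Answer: -7/4 ≈ -1.7500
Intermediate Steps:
N(h, Q) = (2 + Q)/(Q + h)
-2*N(1, -9) = -2*(2 - 9)/(-9 + 1) = -2*(-7)/(-8) = -(-1)*(-7)/4 = -2*7/8 = -7/4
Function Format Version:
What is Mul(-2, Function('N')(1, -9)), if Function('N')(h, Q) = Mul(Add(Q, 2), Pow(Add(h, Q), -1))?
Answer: Rational(-7, 4) ≈ -1.7500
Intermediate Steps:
Function('N')(h, Q) = Mul(Pow(Add(Q, h), -1), Add(2, Q)) (Function('N')(h, Q) = Mul(Add(2, Q), Pow(Add(Q, h), -1)) = Mul(Pow(Add(Q, h), -1), Add(2, Q)))
Mul(-2, Function('N')(1, -9)) = Mul(-2, Mul(Pow(Add(-9, 1), -1), Add(2, -9))) = Mul(-2, Mul(Pow(-8, -1), -7)) = Mul(-2, Mul(Rational(-1, 8), -7)) = Mul(-2, Rational(7, 8)) = Rational(-7, 4)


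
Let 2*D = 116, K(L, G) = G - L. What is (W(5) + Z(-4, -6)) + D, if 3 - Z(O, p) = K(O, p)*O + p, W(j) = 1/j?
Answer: 296/5 ≈ 59.200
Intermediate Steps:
D = 58 (D = (½)*116 = 58)
Z(O, p) = 3 - p - O*(p - O) (Z(O, p) = 3 - ((p - O)*O + p) = 3 - (O*(p - O) + p) = 3 - (p + O*(p - O)) = 3 + (-p - O*(p - O)) = 3 - p - O*(p - O))
(W(5) + Z(-4, -6)) + D = (1/5 + (3 - 1*(-6) - 4*(-4 - 1*(-6)))) + 58 = (⅕ + (3 + 6 - 4*(-4 + 6))) + 58 = (⅕ + (3 + 6 - 4*2)) + 58 = (⅕ + (3 + 6 - 8)) + 58 = (⅕ + 1) + 58 = 6/5 + 58 = 296/5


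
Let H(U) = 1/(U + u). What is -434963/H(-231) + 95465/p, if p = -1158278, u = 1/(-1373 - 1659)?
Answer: 176431823941659861/1755949448 ≈ 1.0048e+8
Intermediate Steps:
u = -1/3032 (u = 1/(-3032) = -1/3032 ≈ -0.00032982)
H(U) = 1/(-1/3032 + U) (H(U) = 1/(U - 1/3032) = 1/(-1/3032 + U))
-434963/H(-231) + 95465/p = -434963/(3032/(-1 + 3032*(-231))) + 95465/(-1158278) = -434963/(3032/(-1 - 700392)) + 95465*(-1/1158278) = -434963/(3032/(-700393)) - 95465/1158278 = -434963/(3032*(-1/700393)) - 95465/1158278 = -434963/(-3032/700393) - 95465/1158278 = -434963*(-700393/3032) - 95465/1158278 = 304645040459/3032 - 95465/1158278 = 176431823941659861/1755949448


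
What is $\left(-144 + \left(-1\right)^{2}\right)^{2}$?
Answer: $20449$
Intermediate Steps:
$\left(-144 + \left(-1\right)^{2}\right)^{2} = \left(-144 + 1\right)^{2} = \left(-143\right)^{2} = 20449$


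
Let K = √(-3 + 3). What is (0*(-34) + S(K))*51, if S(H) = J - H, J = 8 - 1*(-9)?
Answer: 867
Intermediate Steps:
J = 17 (J = 8 + 9 = 17)
K = 0 (K = √0 = 0)
S(H) = 17 - H
(0*(-34) + S(K))*51 = (0*(-34) + (17 - 1*0))*51 = (0 + (17 + 0))*51 = (0 + 17)*51 = 17*51 = 867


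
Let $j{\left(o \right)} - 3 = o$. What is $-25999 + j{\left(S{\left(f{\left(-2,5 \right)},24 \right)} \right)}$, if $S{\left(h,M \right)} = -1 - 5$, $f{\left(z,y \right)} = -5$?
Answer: $-26002$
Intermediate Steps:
$S{\left(h,M \right)} = -6$ ($S{\left(h,M \right)} = -1 - 5 = -6$)
$j{\left(o \right)} = 3 + o$
$-25999 + j{\left(S{\left(f{\left(-2,5 \right)},24 \right)} \right)} = -25999 + \left(3 - 6\right) = -25999 - 3 = -26002$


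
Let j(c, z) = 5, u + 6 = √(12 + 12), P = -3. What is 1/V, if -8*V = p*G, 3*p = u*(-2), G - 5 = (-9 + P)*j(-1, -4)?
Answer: 6/55 + 2*√6/55 ≈ 0.19816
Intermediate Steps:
u = -6 + 2*√6 (u = -6 + √(12 + 12) = -6 + √24 = -6 + 2*√6 ≈ -1.1010)
G = -55 (G = 5 + (-9 - 3)*5 = 5 - 12*5 = 5 - 60 = -55)
p = 4 - 4*√6/3 (p = ((-6 + 2*√6)*(-2))/3 = (12 - 4*√6)/3 = 4 - 4*√6/3 ≈ 0.73401)
V = 55/2 - 55*√6/6 (V = -(4 - 4*√6/3)*(-55)/8 = -(-220 + 220*√6/3)/8 = 55/2 - 55*√6/6 ≈ 5.0463)
1/V = 1/(55/2 - 55*√6/6)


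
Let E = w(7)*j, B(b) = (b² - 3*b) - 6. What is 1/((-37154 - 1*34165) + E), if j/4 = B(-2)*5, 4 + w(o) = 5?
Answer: -1/71239 ≈ -1.4037e-5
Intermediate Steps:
w(o) = 1 (w(o) = -4 + 5 = 1)
B(b) = -6 + b² - 3*b
j = 80 (j = 4*((-6 + (-2)² - 3*(-2))*5) = 4*((-6 + 4 + 6)*5) = 4*(4*5) = 4*20 = 80)
E = 80 (E = 1*80 = 80)
1/((-37154 - 1*34165) + E) = 1/((-37154 - 1*34165) + 80) = 1/((-37154 - 34165) + 80) = 1/(-71319 + 80) = 1/(-71239) = -1/71239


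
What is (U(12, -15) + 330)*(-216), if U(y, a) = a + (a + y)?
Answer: -67392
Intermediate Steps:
U(y, a) = y + 2*a
(U(12, -15) + 330)*(-216) = ((12 + 2*(-15)) + 330)*(-216) = ((12 - 30) + 330)*(-216) = (-18 + 330)*(-216) = 312*(-216) = -67392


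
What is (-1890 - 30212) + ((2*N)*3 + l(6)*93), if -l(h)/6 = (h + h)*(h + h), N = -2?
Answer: -112466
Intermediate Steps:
l(h) = -24*h² (l(h) = -6*(h + h)*(h + h) = -6*2*h*2*h = -24*h²)
(-1890 - 30212) + ((2*N)*3 + l(6)*93) = (-1890 - 30212) + ((2*(-2))*3 - 24*6²*93) = -32102 + (-4*3 - 24*36*93) = -32102 + (-12 - 864*93) = -32102 + (-12 - 80352) = -32102 - 80364 = -112466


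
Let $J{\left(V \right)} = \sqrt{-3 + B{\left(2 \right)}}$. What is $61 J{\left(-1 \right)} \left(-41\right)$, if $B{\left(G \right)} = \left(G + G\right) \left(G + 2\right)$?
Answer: $- 2501 \sqrt{13} \approx -9017.5$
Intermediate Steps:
$B{\left(G \right)} = 2 G \left(2 + G\right)$
$J{\left(V \right)} = \sqrt{13}$ ($J{\left(V \right)} = \sqrt{-3 + 2 \cdot 2 \left(2 + 2\right)} = \sqrt{-3 + 2 \cdot 2 \cdot 4} = \sqrt{-3 + 16} = \sqrt{13}$)
$61 J{\left(-1 \right)} \left(-41\right) = 61 \sqrt{13} \left(-41\right) = - 2501 \sqrt{13}$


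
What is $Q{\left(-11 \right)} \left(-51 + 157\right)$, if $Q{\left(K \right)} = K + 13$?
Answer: $212$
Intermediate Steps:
$Q{\left(K \right)} = 13 + K$
$Q{\left(-11 \right)} \left(-51 + 157\right) = \left(13 - 11\right) \left(-51 + 157\right) = 2 \cdot 106 = 212$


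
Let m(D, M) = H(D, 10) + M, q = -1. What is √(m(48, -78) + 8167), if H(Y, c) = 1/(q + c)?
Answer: √72802/3 ≈ 89.939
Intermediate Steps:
H(Y, c) = 1/(-1 + c)
m(D, M) = ⅑ + M (m(D, M) = 1/(-1 + 10) + M = 1/9 + M = ⅑ + M)
√(m(48, -78) + 8167) = √((⅑ - 78) + 8167) = √(-701/9 + 8167) = √(72802/9) = √72802/3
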